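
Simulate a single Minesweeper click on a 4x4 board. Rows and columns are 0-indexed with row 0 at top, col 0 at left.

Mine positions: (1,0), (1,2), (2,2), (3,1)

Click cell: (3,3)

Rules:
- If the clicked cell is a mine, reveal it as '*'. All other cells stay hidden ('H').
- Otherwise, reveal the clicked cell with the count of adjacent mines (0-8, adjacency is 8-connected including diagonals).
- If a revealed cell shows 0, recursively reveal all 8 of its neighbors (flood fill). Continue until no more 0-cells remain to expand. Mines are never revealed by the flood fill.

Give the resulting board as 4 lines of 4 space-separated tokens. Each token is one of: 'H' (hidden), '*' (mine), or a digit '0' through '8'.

H H H H
H H H H
H H H H
H H H 1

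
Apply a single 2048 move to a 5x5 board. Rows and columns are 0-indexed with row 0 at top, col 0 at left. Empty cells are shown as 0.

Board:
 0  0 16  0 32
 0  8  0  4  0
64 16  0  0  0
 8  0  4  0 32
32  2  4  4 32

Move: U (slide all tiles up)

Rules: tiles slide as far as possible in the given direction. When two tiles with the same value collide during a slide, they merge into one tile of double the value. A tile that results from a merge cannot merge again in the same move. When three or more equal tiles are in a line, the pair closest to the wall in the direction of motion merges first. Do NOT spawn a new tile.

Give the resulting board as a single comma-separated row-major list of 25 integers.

Slide up:
col 0: [0, 0, 64, 8, 32] -> [64, 8, 32, 0, 0]
col 1: [0, 8, 16, 0, 2] -> [8, 16, 2, 0, 0]
col 2: [16, 0, 0, 4, 4] -> [16, 8, 0, 0, 0]
col 3: [0, 4, 0, 0, 4] -> [8, 0, 0, 0, 0]
col 4: [32, 0, 0, 32, 32] -> [64, 32, 0, 0, 0]

Answer: 64, 8, 16, 8, 64, 8, 16, 8, 0, 32, 32, 2, 0, 0, 0, 0, 0, 0, 0, 0, 0, 0, 0, 0, 0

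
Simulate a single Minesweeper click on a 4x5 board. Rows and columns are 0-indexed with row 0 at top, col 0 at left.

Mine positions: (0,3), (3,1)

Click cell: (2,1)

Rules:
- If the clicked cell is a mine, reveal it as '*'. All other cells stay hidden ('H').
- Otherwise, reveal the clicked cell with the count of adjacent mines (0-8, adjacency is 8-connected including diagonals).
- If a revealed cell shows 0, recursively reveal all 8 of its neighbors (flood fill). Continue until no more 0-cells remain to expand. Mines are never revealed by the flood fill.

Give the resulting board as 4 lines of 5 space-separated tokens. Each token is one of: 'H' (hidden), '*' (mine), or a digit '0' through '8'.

H H H H H
H H H H H
H 1 H H H
H H H H H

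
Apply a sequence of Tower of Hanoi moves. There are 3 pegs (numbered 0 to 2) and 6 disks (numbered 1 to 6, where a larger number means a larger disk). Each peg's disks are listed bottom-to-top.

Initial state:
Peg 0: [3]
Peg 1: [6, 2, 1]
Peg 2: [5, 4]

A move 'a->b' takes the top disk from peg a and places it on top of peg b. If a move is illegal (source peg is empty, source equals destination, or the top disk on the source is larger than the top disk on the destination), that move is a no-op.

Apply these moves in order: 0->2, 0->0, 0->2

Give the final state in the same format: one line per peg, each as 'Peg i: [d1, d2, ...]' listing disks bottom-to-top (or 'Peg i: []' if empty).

After move 1 (0->2):
Peg 0: []
Peg 1: [6, 2, 1]
Peg 2: [5, 4, 3]

After move 2 (0->0):
Peg 0: []
Peg 1: [6, 2, 1]
Peg 2: [5, 4, 3]

After move 3 (0->2):
Peg 0: []
Peg 1: [6, 2, 1]
Peg 2: [5, 4, 3]

Answer: Peg 0: []
Peg 1: [6, 2, 1]
Peg 2: [5, 4, 3]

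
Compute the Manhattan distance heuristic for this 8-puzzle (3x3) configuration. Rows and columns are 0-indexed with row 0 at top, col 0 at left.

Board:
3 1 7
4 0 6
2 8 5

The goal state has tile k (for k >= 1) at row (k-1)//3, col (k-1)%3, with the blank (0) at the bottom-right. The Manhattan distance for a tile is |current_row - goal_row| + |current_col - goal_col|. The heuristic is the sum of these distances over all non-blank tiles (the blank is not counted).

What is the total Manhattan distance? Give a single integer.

Answer: 12

Derivation:
Tile 3: at (0,0), goal (0,2), distance |0-0|+|0-2| = 2
Tile 1: at (0,1), goal (0,0), distance |0-0|+|1-0| = 1
Tile 7: at (0,2), goal (2,0), distance |0-2|+|2-0| = 4
Tile 4: at (1,0), goal (1,0), distance |1-1|+|0-0| = 0
Tile 6: at (1,2), goal (1,2), distance |1-1|+|2-2| = 0
Tile 2: at (2,0), goal (0,1), distance |2-0|+|0-1| = 3
Tile 8: at (2,1), goal (2,1), distance |2-2|+|1-1| = 0
Tile 5: at (2,2), goal (1,1), distance |2-1|+|2-1| = 2
Sum: 2 + 1 + 4 + 0 + 0 + 3 + 0 + 2 = 12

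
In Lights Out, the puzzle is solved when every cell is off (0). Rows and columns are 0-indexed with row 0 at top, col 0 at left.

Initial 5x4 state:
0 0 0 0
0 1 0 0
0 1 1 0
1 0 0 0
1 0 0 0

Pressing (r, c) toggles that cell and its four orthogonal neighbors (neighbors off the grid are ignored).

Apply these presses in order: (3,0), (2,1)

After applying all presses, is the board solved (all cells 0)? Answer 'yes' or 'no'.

Answer: yes

Derivation:
After press 1 at (3,0):
0 0 0 0
0 1 0 0
1 1 1 0
0 1 0 0
0 0 0 0

After press 2 at (2,1):
0 0 0 0
0 0 0 0
0 0 0 0
0 0 0 0
0 0 0 0

Lights still on: 0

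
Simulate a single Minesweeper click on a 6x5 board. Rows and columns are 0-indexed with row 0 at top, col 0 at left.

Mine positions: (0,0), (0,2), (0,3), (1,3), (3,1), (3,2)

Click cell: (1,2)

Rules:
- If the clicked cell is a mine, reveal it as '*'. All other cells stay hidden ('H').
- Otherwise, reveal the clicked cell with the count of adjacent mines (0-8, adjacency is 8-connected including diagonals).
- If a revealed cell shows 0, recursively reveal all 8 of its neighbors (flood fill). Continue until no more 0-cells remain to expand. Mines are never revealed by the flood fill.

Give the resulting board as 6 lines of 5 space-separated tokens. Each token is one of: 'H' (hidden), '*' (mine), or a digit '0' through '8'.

H H H H H
H H 3 H H
H H H H H
H H H H H
H H H H H
H H H H H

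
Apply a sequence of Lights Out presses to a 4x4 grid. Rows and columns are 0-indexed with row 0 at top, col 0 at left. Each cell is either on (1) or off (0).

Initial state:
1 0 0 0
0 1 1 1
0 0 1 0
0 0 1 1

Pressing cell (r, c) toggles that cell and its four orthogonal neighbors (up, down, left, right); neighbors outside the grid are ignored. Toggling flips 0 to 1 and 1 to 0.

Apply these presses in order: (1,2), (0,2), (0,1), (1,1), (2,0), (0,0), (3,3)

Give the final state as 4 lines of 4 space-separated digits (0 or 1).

After press 1 at (1,2):
1 0 1 0
0 0 0 0
0 0 0 0
0 0 1 1

After press 2 at (0,2):
1 1 0 1
0 0 1 0
0 0 0 0
0 0 1 1

After press 3 at (0,1):
0 0 1 1
0 1 1 0
0 0 0 0
0 0 1 1

After press 4 at (1,1):
0 1 1 1
1 0 0 0
0 1 0 0
0 0 1 1

After press 5 at (2,0):
0 1 1 1
0 0 0 0
1 0 0 0
1 0 1 1

After press 6 at (0,0):
1 0 1 1
1 0 0 0
1 0 0 0
1 0 1 1

After press 7 at (3,3):
1 0 1 1
1 0 0 0
1 0 0 1
1 0 0 0

Answer: 1 0 1 1
1 0 0 0
1 0 0 1
1 0 0 0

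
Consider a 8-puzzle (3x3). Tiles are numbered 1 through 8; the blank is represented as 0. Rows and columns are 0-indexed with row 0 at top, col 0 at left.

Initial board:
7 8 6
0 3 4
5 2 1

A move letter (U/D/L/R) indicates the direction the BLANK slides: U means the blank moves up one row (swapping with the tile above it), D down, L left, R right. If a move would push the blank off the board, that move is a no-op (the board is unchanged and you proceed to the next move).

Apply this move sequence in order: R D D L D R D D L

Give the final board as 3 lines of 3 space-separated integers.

Answer: 7 8 6
3 2 4
0 5 1

Derivation:
After move 1 (R):
7 8 6
3 0 4
5 2 1

After move 2 (D):
7 8 6
3 2 4
5 0 1

After move 3 (D):
7 8 6
3 2 4
5 0 1

After move 4 (L):
7 8 6
3 2 4
0 5 1

After move 5 (D):
7 8 6
3 2 4
0 5 1

After move 6 (R):
7 8 6
3 2 4
5 0 1

After move 7 (D):
7 8 6
3 2 4
5 0 1

After move 8 (D):
7 8 6
3 2 4
5 0 1

After move 9 (L):
7 8 6
3 2 4
0 5 1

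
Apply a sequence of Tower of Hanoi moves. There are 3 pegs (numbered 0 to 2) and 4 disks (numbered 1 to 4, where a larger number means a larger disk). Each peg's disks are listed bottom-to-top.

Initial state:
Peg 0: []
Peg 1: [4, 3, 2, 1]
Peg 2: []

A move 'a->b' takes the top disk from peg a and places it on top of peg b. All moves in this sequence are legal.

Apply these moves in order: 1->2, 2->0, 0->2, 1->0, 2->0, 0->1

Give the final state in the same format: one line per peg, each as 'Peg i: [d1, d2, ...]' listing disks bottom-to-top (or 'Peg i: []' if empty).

After move 1 (1->2):
Peg 0: []
Peg 1: [4, 3, 2]
Peg 2: [1]

After move 2 (2->0):
Peg 0: [1]
Peg 1: [4, 3, 2]
Peg 2: []

After move 3 (0->2):
Peg 0: []
Peg 1: [4, 3, 2]
Peg 2: [1]

After move 4 (1->0):
Peg 0: [2]
Peg 1: [4, 3]
Peg 2: [1]

After move 5 (2->0):
Peg 0: [2, 1]
Peg 1: [4, 3]
Peg 2: []

After move 6 (0->1):
Peg 0: [2]
Peg 1: [4, 3, 1]
Peg 2: []

Answer: Peg 0: [2]
Peg 1: [4, 3, 1]
Peg 2: []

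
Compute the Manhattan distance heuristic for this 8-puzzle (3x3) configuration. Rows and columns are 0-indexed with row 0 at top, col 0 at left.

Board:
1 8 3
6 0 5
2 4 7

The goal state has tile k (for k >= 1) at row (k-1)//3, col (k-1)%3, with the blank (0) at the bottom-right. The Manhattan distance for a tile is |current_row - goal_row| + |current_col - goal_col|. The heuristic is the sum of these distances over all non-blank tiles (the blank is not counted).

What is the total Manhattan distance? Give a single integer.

Tile 1: (0,0)->(0,0) = 0
Tile 8: (0,1)->(2,1) = 2
Tile 3: (0,2)->(0,2) = 0
Tile 6: (1,0)->(1,2) = 2
Tile 5: (1,2)->(1,1) = 1
Tile 2: (2,0)->(0,1) = 3
Tile 4: (2,1)->(1,0) = 2
Tile 7: (2,2)->(2,0) = 2
Sum: 0 + 2 + 0 + 2 + 1 + 3 + 2 + 2 = 12

Answer: 12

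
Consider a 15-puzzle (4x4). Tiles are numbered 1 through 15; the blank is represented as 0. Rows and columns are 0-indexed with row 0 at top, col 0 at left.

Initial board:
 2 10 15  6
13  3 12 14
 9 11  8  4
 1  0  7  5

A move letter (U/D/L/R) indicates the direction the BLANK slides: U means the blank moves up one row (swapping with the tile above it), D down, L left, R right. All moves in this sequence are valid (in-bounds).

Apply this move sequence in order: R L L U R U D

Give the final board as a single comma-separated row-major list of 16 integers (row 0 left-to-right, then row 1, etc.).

Answer: 2, 10, 15, 6, 13, 3, 12, 14, 11, 0, 8, 4, 9, 1, 7, 5

Derivation:
After move 1 (R):
 2 10 15  6
13  3 12 14
 9 11  8  4
 1  7  0  5

After move 2 (L):
 2 10 15  6
13  3 12 14
 9 11  8  4
 1  0  7  5

After move 3 (L):
 2 10 15  6
13  3 12 14
 9 11  8  4
 0  1  7  5

After move 4 (U):
 2 10 15  6
13  3 12 14
 0 11  8  4
 9  1  7  5

After move 5 (R):
 2 10 15  6
13  3 12 14
11  0  8  4
 9  1  7  5

After move 6 (U):
 2 10 15  6
13  0 12 14
11  3  8  4
 9  1  7  5

After move 7 (D):
 2 10 15  6
13  3 12 14
11  0  8  4
 9  1  7  5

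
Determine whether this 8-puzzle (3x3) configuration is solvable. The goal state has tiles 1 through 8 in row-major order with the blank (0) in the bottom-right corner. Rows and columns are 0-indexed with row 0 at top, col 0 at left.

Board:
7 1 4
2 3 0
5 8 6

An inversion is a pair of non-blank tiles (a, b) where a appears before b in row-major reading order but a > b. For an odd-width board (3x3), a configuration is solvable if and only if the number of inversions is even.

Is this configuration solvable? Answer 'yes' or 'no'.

Inversions (pairs i<j in row-major order where tile[i] > tile[j] > 0): 9
9 is odd, so the puzzle is not solvable.

Answer: no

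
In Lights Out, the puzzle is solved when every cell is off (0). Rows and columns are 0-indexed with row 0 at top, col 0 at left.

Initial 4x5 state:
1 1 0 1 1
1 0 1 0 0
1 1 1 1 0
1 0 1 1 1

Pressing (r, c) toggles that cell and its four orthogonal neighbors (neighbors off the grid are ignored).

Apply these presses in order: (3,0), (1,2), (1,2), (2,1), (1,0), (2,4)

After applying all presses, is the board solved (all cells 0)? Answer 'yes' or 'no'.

After press 1 at (3,0):
1 1 0 1 1
1 0 1 0 0
0 1 1 1 0
0 1 1 1 1

After press 2 at (1,2):
1 1 1 1 1
1 1 0 1 0
0 1 0 1 0
0 1 1 1 1

After press 3 at (1,2):
1 1 0 1 1
1 0 1 0 0
0 1 1 1 0
0 1 1 1 1

After press 4 at (2,1):
1 1 0 1 1
1 1 1 0 0
1 0 0 1 0
0 0 1 1 1

After press 5 at (1,0):
0 1 0 1 1
0 0 1 0 0
0 0 0 1 0
0 0 1 1 1

After press 6 at (2,4):
0 1 0 1 1
0 0 1 0 1
0 0 0 0 1
0 0 1 1 0

Lights still on: 8

Answer: no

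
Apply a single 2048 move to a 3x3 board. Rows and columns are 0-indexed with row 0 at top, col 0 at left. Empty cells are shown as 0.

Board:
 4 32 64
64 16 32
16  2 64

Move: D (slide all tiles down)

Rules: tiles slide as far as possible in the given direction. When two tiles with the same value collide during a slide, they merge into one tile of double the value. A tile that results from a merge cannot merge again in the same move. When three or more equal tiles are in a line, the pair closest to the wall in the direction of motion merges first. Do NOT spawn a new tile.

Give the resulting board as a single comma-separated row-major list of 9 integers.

Slide down:
col 0: [4, 64, 16] -> [4, 64, 16]
col 1: [32, 16, 2] -> [32, 16, 2]
col 2: [64, 32, 64] -> [64, 32, 64]

Answer: 4, 32, 64, 64, 16, 32, 16, 2, 64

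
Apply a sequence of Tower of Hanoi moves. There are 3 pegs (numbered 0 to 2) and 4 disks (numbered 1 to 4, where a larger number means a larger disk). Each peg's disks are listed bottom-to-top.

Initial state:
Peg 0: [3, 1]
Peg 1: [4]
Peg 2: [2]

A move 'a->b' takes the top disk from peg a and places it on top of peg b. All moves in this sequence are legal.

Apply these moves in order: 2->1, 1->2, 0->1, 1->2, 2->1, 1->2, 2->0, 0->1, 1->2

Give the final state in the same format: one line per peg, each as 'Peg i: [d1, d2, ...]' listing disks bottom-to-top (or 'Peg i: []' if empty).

After move 1 (2->1):
Peg 0: [3, 1]
Peg 1: [4, 2]
Peg 2: []

After move 2 (1->2):
Peg 0: [3, 1]
Peg 1: [4]
Peg 2: [2]

After move 3 (0->1):
Peg 0: [3]
Peg 1: [4, 1]
Peg 2: [2]

After move 4 (1->2):
Peg 0: [3]
Peg 1: [4]
Peg 2: [2, 1]

After move 5 (2->1):
Peg 0: [3]
Peg 1: [4, 1]
Peg 2: [2]

After move 6 (1->2):
Peg 0: [3]
Peg 1: [4]
Peg 2: [2, 1]

After move 7 (2->0):
Peg 0: [3, 1]
Peg 1: [4]
Peg 2: [2]

After move 8 (0->1):
Peg 0: [3]
Peg 1: [4, 1]
Peg 2: [2]

After move 9 (1->2):
Peg 0: [3]
Peg 1: [4]
Peg 2: [2, 1]

Answer: Peg 0: [3]
Peg 1: [4]
Peg 2: [2, 1]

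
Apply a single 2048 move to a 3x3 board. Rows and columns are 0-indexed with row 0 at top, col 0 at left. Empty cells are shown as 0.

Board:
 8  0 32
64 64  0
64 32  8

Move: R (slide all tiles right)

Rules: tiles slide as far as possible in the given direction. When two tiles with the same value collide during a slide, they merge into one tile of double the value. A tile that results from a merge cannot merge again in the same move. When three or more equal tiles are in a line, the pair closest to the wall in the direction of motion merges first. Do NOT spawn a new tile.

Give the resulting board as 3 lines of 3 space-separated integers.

Answer:   0   8  32
  0   0 128
 64  32   8

Derivation:
Slide right:
row 0: [8, 0, 32] -> [0, 8, 32]
row 1: [64, 64, 0] -> [0, 0, 128]
row 2: [64, 32, 8] -> [64, 32, 8]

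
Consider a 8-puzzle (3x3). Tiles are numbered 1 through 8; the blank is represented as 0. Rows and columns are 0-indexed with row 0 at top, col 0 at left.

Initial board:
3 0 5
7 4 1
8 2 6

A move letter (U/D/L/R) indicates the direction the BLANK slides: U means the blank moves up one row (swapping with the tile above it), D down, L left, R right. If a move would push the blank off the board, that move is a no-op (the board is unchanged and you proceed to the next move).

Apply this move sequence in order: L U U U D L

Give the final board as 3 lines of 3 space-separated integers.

Answer: 7 3 5
0 4 1
8 2 6

Derivation:
After move 1 (L):
0 3 5
7 4 1
8 2 6

After move 2 (U):
0 3 5
7 4 1
8 2 6

After move 3 (U):
0 3 5
7 4 1
8 2 6

After move 4 (U):
0 3 5
7 4 1
8 2 6

After move 5 (D):
7 3 5
0 4 1
8 2 6

After move 6 (L):
7 3 5
0 4 1
8 2 6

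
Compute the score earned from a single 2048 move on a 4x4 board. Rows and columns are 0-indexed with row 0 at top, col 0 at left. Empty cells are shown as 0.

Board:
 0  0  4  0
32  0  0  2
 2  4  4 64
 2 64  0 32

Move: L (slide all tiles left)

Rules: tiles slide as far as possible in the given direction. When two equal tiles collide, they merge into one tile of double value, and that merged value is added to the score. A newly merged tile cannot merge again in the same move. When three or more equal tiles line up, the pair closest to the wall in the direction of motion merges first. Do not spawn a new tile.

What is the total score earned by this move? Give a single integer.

Answer: 8

Derivation:
Slide left:
row 0: [0, 0, 4, 0] -> [4, 0, 0, 0]  score +0 (running 0)
row 1: [32, 0, 0, 2] -> [32, 2, 0, 0]  score +0 (running 0)
row 2: [2, 4, 4, 64] -> [2, 8, 64, 0]  score +8 (running 8)
row 3: [2, 64, 0, 32] -> [2, 64, 32, 0]  score +0 (running 8)
Board after move:
 4  0  0  0
32  2  0  0
 2  8 64  0
 2 64 32  0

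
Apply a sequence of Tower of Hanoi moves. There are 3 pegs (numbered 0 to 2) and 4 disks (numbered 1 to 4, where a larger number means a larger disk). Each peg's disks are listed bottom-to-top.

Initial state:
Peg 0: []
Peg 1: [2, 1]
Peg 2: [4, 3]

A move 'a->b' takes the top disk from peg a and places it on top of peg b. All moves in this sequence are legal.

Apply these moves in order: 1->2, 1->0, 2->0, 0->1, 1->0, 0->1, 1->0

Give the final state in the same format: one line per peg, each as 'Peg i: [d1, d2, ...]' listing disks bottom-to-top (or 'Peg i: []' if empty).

After move 1 (1->2):
Peg 0: []
Peg 1: [2]
Peg 2: [4, 3, 1]

After move 2 (1->0):
Peg 0: [2]
Peg 1: []
Peg 2: [4, 3, 1]

After move 3 (2->0):
Peg 0: [2, 1]
Peg 1: []
Peg 2: [4, 3]

After move 4 (0->1):
Peg 0: [2]
Peg 1: [1]
Peg 2: [4, 3]

After move 5 (1->0):
Peg 0: [2, 1]
Peg 1: []
Peg 2: [4, 3]

After move 6 (0->1):
Peg 0: [2]
Peg 1: [1]
Peg 2: [4, 3]

After move 7 (1->0):
Peg 0: [2, 1]
Peg 1: []
Peg 2: [4, 3]

Answer: Peg 0: [2, 1]
Peg 1: []
Peg 2: [4, 3]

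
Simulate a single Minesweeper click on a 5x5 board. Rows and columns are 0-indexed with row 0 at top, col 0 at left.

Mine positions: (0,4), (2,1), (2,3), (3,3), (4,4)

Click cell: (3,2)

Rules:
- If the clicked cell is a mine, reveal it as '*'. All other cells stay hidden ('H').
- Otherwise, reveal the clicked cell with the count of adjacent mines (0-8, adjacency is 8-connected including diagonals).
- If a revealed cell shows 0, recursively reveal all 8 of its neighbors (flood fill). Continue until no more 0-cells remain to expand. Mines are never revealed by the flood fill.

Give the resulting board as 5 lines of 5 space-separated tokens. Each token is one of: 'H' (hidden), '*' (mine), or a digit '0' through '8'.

H H H H H
H H H H H
H H H H H
H H 3 H H
H H H H H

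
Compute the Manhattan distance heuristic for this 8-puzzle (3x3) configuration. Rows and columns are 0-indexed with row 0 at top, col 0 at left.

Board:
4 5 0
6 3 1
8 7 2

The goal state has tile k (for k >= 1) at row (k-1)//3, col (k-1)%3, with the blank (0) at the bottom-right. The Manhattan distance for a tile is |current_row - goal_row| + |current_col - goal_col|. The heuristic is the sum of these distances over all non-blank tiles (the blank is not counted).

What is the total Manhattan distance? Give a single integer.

Answer: 14

Derivation:
Tile 4: at (0,0), goal (1,0), distance |0-1|+|0-0| = 1
Tile 5: at (0,1), goal (1,1), distance |0-1|+|1-1| = 1
Tile 6: at (1,0), goal (1,2), distance |1-1|+|0-2| = 2
Tile 3: at (1,1), goal (0,2), distance |1-0|+|1-2| = 2
Tile 1: at (1,2), goal (0,0), distance |1-0|+|2-0| = 3
Tile 8: at (2,0), goal (2,1), distance |2-2|+|0-1| = 1
Tile 7: at (2,1), goal (2,0), distance |2-2|+|1-0| = 1
Tile 2: at (2,2), goal (0,1), distance |2-0|+|2-1| = 3
Sum: 1 + 1 + 2 + 2 + 3 + 1 + 1 + 3 = 14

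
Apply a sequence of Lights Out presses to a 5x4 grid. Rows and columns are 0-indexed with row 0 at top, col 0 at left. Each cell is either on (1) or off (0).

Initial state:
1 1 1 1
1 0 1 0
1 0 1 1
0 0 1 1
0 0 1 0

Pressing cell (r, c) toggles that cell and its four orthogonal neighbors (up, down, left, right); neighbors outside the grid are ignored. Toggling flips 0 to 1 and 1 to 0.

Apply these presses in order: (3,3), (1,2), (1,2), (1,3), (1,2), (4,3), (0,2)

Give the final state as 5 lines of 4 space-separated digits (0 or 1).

Answer: 1 0 1 1
1 1 0 0
1 0 0 1
0 0 0 1
0 0 0 0

Derivation:
After press 1 at (3,3):
1 1 1 1
1 0 1 0
1 0 1 0
0 0 0 0
0 0 1 1

After press 2 at (1,2):
1 1 0 1
1 1 0 1
1 0 0 0
0 0 0 0
0 0 1 1

After press 3 at (1,2):
1 1 1 1
1 0 1 0
1 0 1 0
0 0 0 0
0 0 1 1

After press 4 at (1,3):
1 1 1 0
1 0 0 1
1 0 1 1
0 0 0 0
0 0 1 1

After press 5 at (1,2):
1 1 0 0
1 1 1 0
1 0 0 1
0 0 0 0
0 0 1 1

After press 6 at (4,3):
1 1 0 0
1 1 1 0
1 0 0 1
0 0 0 1
0 0 0 0

After press 7 at (0,2):
1 0 1 1
1 1 0 0
1 0 0 1
0 0 0 1
0 0 0 0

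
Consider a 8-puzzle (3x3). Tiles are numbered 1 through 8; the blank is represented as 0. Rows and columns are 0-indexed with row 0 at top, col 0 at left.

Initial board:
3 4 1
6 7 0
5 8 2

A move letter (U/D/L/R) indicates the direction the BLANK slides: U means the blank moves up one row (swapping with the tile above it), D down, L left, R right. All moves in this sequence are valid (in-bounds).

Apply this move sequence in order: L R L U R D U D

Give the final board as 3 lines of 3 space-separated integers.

Answer: 3 1 7
6 4 0
5 8 2

Derivation:
After move 1 (L):
3 4 1
6 0 7
5 8 2

After move 2 (R):
3 4 1
6 7 0
5 8 2

After move 3 (L):
3 4 1
6 0 7
5 8 2

After move 4 (U):
3 0 1
6 4 7
5 8 2

After move 5 (R):
3 1 0
6 4 7
5 8 2

After move 6 (D):
3 1 7
6 4 0
5 8 2

After move 7 (U):
3 1 0
6 4 7
5 8 2

After move 8 (D):
3 1 7
6 4 0
5 8 2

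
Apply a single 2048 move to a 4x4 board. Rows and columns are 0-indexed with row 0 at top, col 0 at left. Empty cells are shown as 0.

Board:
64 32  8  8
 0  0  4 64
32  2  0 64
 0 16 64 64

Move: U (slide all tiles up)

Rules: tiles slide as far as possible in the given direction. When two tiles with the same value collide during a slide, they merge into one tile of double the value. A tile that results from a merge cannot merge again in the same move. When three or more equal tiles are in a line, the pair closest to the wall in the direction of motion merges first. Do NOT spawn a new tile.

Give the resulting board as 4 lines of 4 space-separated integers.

Answer:  64  32   8   8
 32   2   4 128
  0  16  64  64
  0   0   0   0

Derivation:
Slide up:
col 0: [64, 0, 32, 0] -> [64, 32, 0, 0]
col 1: [32, 0, 2, 16] -> [32, 2, 16, 0]
col 2: [8, 4, 0, 64] -> [8, 4, 64, 0]
col 3: [8, 64, 64, 64] -> [8, 128, 64, 0]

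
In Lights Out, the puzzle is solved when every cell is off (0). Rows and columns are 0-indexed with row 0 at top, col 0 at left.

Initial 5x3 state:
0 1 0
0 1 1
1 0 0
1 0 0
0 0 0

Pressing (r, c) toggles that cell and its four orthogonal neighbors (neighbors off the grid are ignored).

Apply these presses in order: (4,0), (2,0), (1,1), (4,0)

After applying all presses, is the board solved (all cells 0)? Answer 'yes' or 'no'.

After press 1 at (4,0):
0 1 0
0 1 1
1 0 0
0 0 0
1 1 0

After press 2 at (2,0):
0 1 0
1 1 1
0 1 0
1 0 0
1 1 0

After press 3 at (1,1):
0 0 0
0 0 0
0 0 0
1 0 0
1 1 0

After press 4 at (4,0):
0 0 0
0 0 0
0 0 0
0 0 0
0 0 0

Lights still on: 0

Answer: yes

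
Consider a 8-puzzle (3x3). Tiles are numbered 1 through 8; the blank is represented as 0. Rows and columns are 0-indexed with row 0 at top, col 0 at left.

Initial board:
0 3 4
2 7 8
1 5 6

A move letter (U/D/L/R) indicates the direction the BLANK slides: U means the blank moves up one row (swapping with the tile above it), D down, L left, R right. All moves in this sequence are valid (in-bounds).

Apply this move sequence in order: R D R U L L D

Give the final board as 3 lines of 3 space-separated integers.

After move 1 (R):
3 0 4
2 7 8
1 5 6

After move 2 (D):
3 7 4
2 0 8
1 5 6

After move 3 (R):
3 7 4
2 8 0
1 5 6

After move 4 (U):
3 7 0
2 8 4
1 5 6

After move 5 (L):
3 0 7
2 8 4
1 5 6

After move 6 (L):
0 3 7
2 8 4
1 5 6

After move 7 (D):
2 3 7
0 8 4
1 5 6

Answer: 2 3 7
0 8 4
1 5 6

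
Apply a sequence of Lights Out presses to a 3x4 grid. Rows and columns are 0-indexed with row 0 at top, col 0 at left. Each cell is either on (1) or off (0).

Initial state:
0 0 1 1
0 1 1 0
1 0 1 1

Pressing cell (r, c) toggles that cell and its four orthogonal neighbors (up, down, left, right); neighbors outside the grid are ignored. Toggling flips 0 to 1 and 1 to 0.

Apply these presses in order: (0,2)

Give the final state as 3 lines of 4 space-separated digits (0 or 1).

After press 1 at (0,2):
0 1 0 0
0 1 0 0
1 0 1 1

Answer: 0 1 0 0
0 1 0 0
1 0 1 1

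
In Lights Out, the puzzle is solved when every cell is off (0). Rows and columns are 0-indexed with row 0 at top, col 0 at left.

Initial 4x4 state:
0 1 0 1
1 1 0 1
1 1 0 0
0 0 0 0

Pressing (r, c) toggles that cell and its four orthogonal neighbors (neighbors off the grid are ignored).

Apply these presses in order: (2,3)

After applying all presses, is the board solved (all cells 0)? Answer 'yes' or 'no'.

After press 1 at (2,3):
0 1 0 1
1 1 0 0
1 1 1 1
0 0 0 1

Lights still on: 9

Answer: no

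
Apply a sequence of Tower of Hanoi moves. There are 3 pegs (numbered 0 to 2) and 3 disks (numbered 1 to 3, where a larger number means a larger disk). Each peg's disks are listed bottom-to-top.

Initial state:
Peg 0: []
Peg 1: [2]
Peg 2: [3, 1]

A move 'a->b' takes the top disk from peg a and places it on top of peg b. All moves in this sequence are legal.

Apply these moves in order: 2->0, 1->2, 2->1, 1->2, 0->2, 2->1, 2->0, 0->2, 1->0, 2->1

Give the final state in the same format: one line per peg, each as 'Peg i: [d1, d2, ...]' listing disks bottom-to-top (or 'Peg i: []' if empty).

Answer: Peg 0: [1]
Peg 1: [2]
Peg 2: [3]

Derivation:
After move 1 (2->0):
Peg 0: [1]
Peg 1: [2]
Peg 2: [3]

After move 2 (1->2):
Peg 0: [1]
Peg 1: []
Peg 2: [3, 2]

After move 3 (2->1):
Peg 0: [1]
Peg 1: [2]
Peg 2: [3]

After move 4 (1->2):
Peg 0: [1]
Peg 1: []
Peg 2: [3, 2]

After move 5 (0->2):
Peg 0: []
Peg 1: []
Peg 2: [3, 2, 1]

After move 6 (2->1):
Peg 0: []
Peg 1: [1]
Peg 2: [3, 2]

After move 7 (2->0):
Peg 0: [2]
Peg 1: [1]
Peg 2: [3]

After move 8 (0->2):
Peg 0: []
Peg 1: [1]
Peg 2: [3, 2]

After move 9 (1->0):
Peg 0: [1]
Peg 1: []
Peg 2: [3, 2]

After move 10 (2->1):
Peg 0: [1]
Peg 1: [2]
Peg 2: [3]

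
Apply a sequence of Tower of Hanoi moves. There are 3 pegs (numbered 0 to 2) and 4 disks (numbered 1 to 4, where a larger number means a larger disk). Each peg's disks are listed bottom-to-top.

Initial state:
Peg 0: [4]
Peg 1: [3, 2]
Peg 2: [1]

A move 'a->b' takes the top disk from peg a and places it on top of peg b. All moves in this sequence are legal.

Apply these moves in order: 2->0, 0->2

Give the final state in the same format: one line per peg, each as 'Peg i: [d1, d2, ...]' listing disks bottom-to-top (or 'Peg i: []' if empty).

Answer: Peg 0: [4]
Peg 1: [3, 2]
Peg 2: [1]

Derivation:
After move 1 (2->0):
Peg 0: [4, 1]
Peg 1: [3, 2]
Peg 2: []

After move 2 (0->2):
Peg 0: [4]
Peg 1: [3, 2]
Peg 2: [1]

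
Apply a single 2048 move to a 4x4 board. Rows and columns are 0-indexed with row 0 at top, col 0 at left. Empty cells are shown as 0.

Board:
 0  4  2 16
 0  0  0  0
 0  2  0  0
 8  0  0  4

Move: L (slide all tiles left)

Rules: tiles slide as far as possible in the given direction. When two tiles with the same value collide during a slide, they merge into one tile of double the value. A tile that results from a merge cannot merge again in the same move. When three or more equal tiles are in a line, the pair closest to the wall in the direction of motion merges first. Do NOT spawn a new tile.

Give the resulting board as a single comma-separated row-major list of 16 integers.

Slide left:
row 0: [0, 4, 2, 16] -> [4, 2, 16, 0]
row 1: [0, 0, 0, 0] -> [0, 0, 0, 0]
row 2: [0, 2, 0, 0] -> [2, 0, 0, 0]
row 3: [8, 0, 0, 4] -> [8, 4, 0, 0]

Answer: 4, 2, 16, 0, 0, 0, 0, 0, 2, 0, 0, 0, 8, 4, 0, 0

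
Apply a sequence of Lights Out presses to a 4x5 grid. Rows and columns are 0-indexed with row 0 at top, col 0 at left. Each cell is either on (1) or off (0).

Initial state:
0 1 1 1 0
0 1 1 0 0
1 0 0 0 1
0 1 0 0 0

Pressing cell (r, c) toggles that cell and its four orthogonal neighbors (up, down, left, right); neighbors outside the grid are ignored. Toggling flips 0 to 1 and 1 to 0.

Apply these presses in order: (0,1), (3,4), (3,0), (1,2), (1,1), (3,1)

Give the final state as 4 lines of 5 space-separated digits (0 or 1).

After press 1 at (0,1):
1 0 0 1 0
0 0 1 0 0
1 0 0 0 1
0 1 0 0 0

After press 2 at (3,4):
1 0 0 1 0
0 0 1 0 0
1 0 0 0 0
0 1 0 1 1

After press 3 at (3,0):
1 0 0 1 0
0 0 1 0 0
0 0 0 0 0
1 0 0 1 1

After press 4 at (1,2):
1 0 1 1 0
0 1 0 1 0
0 0 1 0 0
1 0 0 1 1

After press 5 at (1,1):
1 1 1 1 0
1 0 1 1 0
0 1 1 0 0
1 0 0 1 1

After press 6 at (3,1):
1 1 1 1 0
1 0 1 1 0
0 0 1 0 0
0 1 1 1 1

Answer: 1 1 1 1 0
1 0 1 1 0
0 0 1 0 0
0 1 1 1 1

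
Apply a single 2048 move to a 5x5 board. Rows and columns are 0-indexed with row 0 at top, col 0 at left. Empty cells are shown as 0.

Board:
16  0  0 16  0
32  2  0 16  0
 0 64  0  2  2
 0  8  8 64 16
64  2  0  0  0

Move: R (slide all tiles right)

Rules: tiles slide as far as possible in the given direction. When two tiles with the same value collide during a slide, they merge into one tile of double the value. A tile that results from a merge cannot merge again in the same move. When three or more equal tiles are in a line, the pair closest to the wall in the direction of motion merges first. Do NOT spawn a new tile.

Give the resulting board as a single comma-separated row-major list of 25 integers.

Slide right:
row 0: [16, 0, 0, 16, 0] -> [0, 0, 0, 0, 32]
row 1: [32, 2, 0, 16, 0] -> [0, 0, 32, 2, 16]
row 2: [0, 64, 0, 2, 2] -> [0, 0, 0, 64, 4]
row 3: [0, 8, 8, 64, 16] -> [0, 0, 16, 64, 16]
row 4: [64, 2, 0, 0, 0] -> [0, 0, 0, 64, 2]

Answer: 0, 0, 0, 0, 32, 0, 0, 32, 2, 16, 0, 0, 0, 64, 4, 0, 0, 16, 64, 16, 0, 0, 0, 64, 2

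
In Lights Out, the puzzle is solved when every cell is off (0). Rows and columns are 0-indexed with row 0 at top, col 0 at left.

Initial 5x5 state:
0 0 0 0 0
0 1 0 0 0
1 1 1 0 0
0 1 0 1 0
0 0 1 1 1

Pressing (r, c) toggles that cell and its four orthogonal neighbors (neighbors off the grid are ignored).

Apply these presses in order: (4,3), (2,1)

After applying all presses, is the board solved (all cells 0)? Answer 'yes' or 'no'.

Answer: yes

Derivation:
After press 1 at (4,3):
0 0 0 0 0
0 1 0 0 0
1 1 1 0 0
0 1 0 0 0
0 0 0 0 0

After press 2 at (2,1):
0 0 0 0 0
0 0 0 0 0
0 0 0 0 0
0 0 0 0 0
0 0 0 0 0

Lights still on: 0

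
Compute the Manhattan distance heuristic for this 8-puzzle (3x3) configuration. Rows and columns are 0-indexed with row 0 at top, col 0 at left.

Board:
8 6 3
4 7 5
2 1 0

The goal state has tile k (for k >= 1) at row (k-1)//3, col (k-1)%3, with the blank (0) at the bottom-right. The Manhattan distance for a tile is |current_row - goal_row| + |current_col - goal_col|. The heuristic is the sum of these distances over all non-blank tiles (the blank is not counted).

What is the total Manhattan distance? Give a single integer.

Answer: 14

Derivation:
Tile 8: at (0,0), goal (2,1), distance |0-2|+|0-1| = 3
Tile 6: at (0,1), goal (1,2), distance |0-1|+|1-2| = 2
Tile 3: at (0,2), goal (0,2), distance |0-0|+|2-2| = 0
Tile 4: at (1,0), goal (1,0), distance |1-1|+|0-0| = 0
Tile 7: at (1,1), goal (2,0), distance |1-2|+|1-0| = 2
Tile 5: at (1,2), goal (1,1), distance |1-1|+|2-1| = 1
Tile 2: at (2,0), goal (0,1), distance |2-0|+|0-1| = 3
Tile 1: at (2,1), goal (0,0), distance |2-0|+|1-0| = 3
Sum: 3 + 2 + 0 + 0 + 2 + 1 + 3 + 3 = 14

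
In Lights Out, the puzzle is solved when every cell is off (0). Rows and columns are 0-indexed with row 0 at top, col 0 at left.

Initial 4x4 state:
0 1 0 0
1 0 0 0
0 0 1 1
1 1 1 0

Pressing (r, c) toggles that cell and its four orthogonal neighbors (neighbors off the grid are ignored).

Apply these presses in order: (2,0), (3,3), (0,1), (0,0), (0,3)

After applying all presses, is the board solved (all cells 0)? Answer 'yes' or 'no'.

Answer: no

Derivation:
After press 1 at (2,0):
0 1 0 0
0 0 0 0
1 1 1 1
0 1 1 0

After press 2 at (3,3):
0 1 0 0
0 0 0 0
1 1 1 0
0 1 0 1

After press 3 at (0,1):
1 0 1 0
0 1 0 0
1 1 1 0
0 1 0 1

After press 4 at (0,0):
0 1 1 0
1 1 0 0
1 1 1 0
0 1 0 1

After press 5 at (0,3):
0 1 0 1
1 1 0 1
1 1 1 0
0 1 0 1

Lights still on: 10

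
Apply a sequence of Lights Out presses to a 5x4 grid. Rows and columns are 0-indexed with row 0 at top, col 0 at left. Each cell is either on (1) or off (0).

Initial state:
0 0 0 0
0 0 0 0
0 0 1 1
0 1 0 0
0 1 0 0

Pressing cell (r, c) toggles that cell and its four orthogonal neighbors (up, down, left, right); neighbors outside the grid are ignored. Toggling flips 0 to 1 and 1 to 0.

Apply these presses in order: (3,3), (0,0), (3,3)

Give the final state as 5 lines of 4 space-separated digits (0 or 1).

After press 1 at (3,3):
0 0 0 0
0 0 0 0
0 0 1 0
0 1 1 1
0 1 0 1

After press 2 at (0,0):
1 1 0 0
1 0 0 0
0 0 1 0
0 1 1 1
0 1 0 1

After press 3 at (3,3):
1 1 0 0
1 0 0 0
0 0 1 1
0 1 0 0
0 1 0 0

Answer: 1 1 0 0
1 0 0 0
0 0 1 1
0 1 0 0
0 1 0 0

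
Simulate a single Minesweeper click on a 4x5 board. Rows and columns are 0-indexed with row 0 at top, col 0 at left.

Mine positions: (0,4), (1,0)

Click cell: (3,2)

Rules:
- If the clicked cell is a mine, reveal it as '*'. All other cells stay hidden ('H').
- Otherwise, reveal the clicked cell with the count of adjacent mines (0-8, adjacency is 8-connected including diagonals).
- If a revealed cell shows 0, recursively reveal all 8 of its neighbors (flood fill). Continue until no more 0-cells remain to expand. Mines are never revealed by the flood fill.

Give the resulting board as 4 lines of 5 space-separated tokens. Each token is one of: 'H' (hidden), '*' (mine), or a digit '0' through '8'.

H 1 0 1 H
H 1 0 1 1
1 1 0 0 0
0 0 0 0 0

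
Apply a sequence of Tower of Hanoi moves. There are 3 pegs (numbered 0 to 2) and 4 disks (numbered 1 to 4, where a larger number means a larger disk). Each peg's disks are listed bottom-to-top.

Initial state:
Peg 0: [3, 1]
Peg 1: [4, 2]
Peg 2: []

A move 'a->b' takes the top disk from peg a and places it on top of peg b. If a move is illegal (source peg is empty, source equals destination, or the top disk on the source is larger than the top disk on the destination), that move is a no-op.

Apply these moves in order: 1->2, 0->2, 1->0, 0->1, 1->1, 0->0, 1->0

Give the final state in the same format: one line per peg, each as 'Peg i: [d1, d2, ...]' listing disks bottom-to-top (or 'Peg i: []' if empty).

After move 1 (1->2):
Peg 0: [3, 1]
Peg 1: [4]
Peg 2: [2]

After move 2 (0->2):
Peg 0: [3]
Peg 1: [4]
Peg 2: [2, 1]

After move 3 (1->0):
Peg 0: [3]
Peg 1: [4]
Peg 2: [2, 1]

After move 4 (0->1):
Peg 0: []
Peg 1: [4, 3]
Peg 2: [2, 1]

After move 5 (1->1):
Peg 0: []
Peg 1: [4, 3]
Peg 2: [2, 1]

After move 6 (0->0):
Peg 0: []
Peg 1: [4, 3]
Peg 2: [2, 1]

After move 7 (1->0):
Peg 0: [3]
Peg 1: [4]
Peg 2: [2, 1]

Answer: Peg 0: [3]
Peg 1: [4]
Peg 2: [2, 1]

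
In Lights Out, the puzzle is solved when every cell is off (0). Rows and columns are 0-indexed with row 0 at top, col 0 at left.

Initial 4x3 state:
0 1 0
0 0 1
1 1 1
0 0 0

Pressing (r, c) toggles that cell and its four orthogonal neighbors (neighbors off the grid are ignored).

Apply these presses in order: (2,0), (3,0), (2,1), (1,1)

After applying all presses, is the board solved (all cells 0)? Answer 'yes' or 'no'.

After press 1 at (2,0):
0 1 0
1 0 1
0 0 1
1 0 0

After press 2 at (3,0):
0 1 0
1 0 1
1 0 1
0 1 0

After press 3 at (2,1):
0 1 0
1 1 1
0 1 0
0 0 0

After press 4 at (1,1):
0 0 0
0 0 0
0 0 0
0 0 0

Lights still on: 0

Answer: yes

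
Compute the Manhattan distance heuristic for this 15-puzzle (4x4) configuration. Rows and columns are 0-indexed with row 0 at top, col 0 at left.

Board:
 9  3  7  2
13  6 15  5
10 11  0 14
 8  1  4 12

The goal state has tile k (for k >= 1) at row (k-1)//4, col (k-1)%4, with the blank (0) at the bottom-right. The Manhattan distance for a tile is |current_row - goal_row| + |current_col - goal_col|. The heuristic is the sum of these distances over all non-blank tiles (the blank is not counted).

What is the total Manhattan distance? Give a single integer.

Tile 9: at (0,0), goal (2,0), distance |0-2|+|0-0| = 2
Tile 3: at (0,1), goal (0,2), distance |0-0|+|1-2| = 1
Tile 7: at (0,2), goal (1,2), distance |0-1|+|2-2| = 1
Tile 2: at (0,3), goal (0,1), distance |0-0|+|3-1| = 2
Tile 13: at (1,0), goal (3,0), distance |1-3|+|0-0| = 2
Tile 6: at (1,1), goal (1,1), distance |1-1|+|1-1| = 0
Tile 15: at (1,2), goal (3,2), distance |1-3|+|2-2| = 2
Tile 5: at (1,3), goal (1,0), distance |1-1|+|3-0| = 3
Tile 10: at (2,0), goal (2,1), distance |2-2|+|0-1| = 1
Tile 11: at (2,1), goal (2,2), distance |2-2|+|1-2| = 1
Tile 14: at (2,3), goal (3,1), distance |2-3|+|3-1| = 3
Tile 8: at (3,0), goal (1,3), distance |3-1|+|0-3| = 5
Tile 1: at (3,1), goal (0,0), distance |3-0|+|1-0| = 4
Tile 4: at (3,2), goal (0,3), distance |3-0|+|2-3| = 4
Tile 12: at (3,3), goal (2,3), distance |3-2|+|3-3| = 1
Sum: 2 + 1 + 1 + 2 + 2 + 0 + 2 + 3 + 1 + 1 + 3 + 5 + 4 + 4 + 1 = 32

Answer: 32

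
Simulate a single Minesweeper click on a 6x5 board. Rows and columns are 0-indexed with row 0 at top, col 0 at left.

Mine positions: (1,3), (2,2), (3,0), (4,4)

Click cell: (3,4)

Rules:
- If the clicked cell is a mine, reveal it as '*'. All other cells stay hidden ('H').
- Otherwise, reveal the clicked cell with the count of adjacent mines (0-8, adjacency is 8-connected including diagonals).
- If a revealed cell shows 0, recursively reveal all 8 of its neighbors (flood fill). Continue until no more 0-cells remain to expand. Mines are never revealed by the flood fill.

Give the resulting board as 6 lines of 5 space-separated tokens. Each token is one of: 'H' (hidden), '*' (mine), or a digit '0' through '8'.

H H H H H
H H H H H
H H H H H
H H H H 1
H H H H H
H H H H H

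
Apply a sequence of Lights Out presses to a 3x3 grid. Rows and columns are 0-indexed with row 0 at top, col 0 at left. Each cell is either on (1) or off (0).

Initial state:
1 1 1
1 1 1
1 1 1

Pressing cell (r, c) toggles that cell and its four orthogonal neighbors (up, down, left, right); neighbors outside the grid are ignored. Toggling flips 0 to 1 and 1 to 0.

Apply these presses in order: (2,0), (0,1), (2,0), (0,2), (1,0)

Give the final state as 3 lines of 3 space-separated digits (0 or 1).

After press 1 at (2,0):
1 1 1
0 1 1
0 0 1

After press 2 at (0,1):
0 0 0
0 0 1
0 0 1

After press 3 at (2,0):
0 0 0
1 0 1
1 1 1

After press 4 at (0,2):
0 1 1
1 0 0
1 1 1

After press 5 at (1,0):
1 1 1
0 1 0
0 1 1

Answer: 1 1 1
0 1 0
0 1 1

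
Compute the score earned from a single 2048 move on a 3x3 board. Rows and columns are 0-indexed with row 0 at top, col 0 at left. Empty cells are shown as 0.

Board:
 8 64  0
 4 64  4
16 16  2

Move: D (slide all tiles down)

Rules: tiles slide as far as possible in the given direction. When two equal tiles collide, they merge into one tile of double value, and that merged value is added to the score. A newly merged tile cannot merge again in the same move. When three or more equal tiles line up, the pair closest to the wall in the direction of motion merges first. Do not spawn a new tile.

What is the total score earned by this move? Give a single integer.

Answer: 128

Derivation:
Slide down:
col 0: [8, 4, 16] -> [8, 4, 16]  score +0 (running 0)
col 1: [64, 64, 16] -> [0, 128, 16]  score +128 (running 128)
col 2: [0, 4, 2] -> [0, 4, 2]  score +0 (running 128)
Board after move:
  8   0   0
  4 128   4
 16  16   2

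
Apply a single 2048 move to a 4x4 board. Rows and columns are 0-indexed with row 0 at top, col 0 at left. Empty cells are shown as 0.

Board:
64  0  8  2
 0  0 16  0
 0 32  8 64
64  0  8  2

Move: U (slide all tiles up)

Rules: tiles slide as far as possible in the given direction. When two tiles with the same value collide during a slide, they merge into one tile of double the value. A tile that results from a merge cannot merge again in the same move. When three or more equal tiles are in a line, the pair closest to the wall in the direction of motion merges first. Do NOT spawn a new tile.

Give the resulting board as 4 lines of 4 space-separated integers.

Slide up:
col 0: [64, 0, 0, 64] -> [128, 0, 0, 0]
col 1: [0, 0, 32, 0] -> [32, 0, 0, 0]
col 2: [8, 16, 8, 8] -> [8, 16, 16, 0]
col 3: [2, 0, 64, 2] -> [2, 64, 2, 0]

Answer: 128  32   8   2
  0   0  16  64
  0   0  16   2
  0   0   0   0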